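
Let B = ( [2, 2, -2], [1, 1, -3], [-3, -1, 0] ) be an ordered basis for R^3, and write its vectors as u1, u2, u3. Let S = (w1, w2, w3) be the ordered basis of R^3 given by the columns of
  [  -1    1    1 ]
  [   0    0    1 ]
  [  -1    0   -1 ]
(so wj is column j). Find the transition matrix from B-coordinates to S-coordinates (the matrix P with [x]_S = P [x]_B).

[[0, 2, 1], [0, 2, -1], [2, 1, -1]]

Column j of P is [uj]_S, since P maps B-coordinates to S-coordinates.
Expressing u1 in S: u1 = 0·w1 + 0·w2 + 2w3, so column 1 of P is [0, 0, 2].
Doing the same for each uj gives P = [[0, 2, 1], [0, 2, -1], [2, 1, -1]].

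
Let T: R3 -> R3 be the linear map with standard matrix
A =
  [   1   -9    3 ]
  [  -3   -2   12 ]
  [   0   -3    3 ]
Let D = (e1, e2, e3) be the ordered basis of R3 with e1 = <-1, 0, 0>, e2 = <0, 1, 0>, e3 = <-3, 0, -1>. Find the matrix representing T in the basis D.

With P the matrix whose columns are e1, ..., e3, [T]_D = P^(-1) A P.
Column by column: T(e1) = A e1 = <-1, 3, 0>; its D-coordinates <1, 3, 0> give column 1.
Continuing for each basis vector yields [T]_D = [[1, 0, -3], [3, -2, -3], [0, 3, 3]].

[[1, 0, -3], [3, -2, -3], [0, 3, 3]]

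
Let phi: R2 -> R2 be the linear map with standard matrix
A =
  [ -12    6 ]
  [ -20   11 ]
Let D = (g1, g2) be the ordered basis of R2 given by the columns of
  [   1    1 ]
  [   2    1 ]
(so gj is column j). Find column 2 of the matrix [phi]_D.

Column 2 of [phi]_D is the D-coordinate vector of phi(g2).
In standard coordinates phi(g2) = A g2 = <-6, -9>.
Converting to D: <-6, -9> = -3g1 - 3g2, so the coordinate vector is <-3, -3>.

<-3, -3>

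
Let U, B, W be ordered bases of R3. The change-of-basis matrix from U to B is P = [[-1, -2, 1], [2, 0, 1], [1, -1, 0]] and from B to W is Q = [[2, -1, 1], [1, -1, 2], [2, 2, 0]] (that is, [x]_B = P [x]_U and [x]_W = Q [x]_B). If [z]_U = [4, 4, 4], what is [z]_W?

First [z]_B = P [z]_U = [-8, 12, 0].
Then [z]_W = Q [z]_B = [-28, -20, 8].

[-28, -20, 8]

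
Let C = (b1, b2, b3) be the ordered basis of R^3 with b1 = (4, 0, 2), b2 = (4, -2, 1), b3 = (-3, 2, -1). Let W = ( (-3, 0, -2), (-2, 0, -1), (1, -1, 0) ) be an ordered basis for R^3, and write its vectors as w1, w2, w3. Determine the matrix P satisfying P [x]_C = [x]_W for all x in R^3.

[[0, 0, 1], [-2, -1, -1], [0, 2, -2]]

Column j of P is [bj]_W, since P maps C-coordinates to W-coordinates.
Expressing b1 in W: b1 = 0·w1 - 2w2 + 0·w3, so column 1 of P is (0, -2, 0).
Doing the same for each bj gives P = [[0, 0, 1], [-2, -1, -1], [0, 2, -2]].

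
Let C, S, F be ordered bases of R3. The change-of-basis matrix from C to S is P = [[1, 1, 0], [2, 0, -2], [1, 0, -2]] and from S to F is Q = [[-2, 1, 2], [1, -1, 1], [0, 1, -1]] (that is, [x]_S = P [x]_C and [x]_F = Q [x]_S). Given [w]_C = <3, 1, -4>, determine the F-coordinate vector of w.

Composing the changes, [w]_F = Q P [w]_C.
Q P = [[2, -2, -6], [0, 1, 0], [1, 0, 0]]; applying this to <3, 1, -4> gives <28, 1, 3>.

<28, 1, 3>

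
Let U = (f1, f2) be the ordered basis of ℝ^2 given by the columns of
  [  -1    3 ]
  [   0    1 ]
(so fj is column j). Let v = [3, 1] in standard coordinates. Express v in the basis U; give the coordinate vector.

We seek scalars with c_1 f1 + c_2 f2 = v; equivalently solve M c = v where the columns of M are f1, f2.
System: -c_1 + 3c_2 = 3, 0c_1 + c_2 = 1; solving gives c_1 = 0, c_2 = 1.
Check: 0·f1 + f2 = [3, 1].

[0, 1]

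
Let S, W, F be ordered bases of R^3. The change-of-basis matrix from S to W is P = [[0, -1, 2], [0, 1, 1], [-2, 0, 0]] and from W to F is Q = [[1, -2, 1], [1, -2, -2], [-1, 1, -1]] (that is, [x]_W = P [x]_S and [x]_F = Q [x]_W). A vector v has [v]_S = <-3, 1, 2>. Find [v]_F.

<3, -15, -6>

Apply P to get W-coordinates <3, 3, 6>, then Q to get F-coordinates.
The result is [v]_F = <3, -15, -6>.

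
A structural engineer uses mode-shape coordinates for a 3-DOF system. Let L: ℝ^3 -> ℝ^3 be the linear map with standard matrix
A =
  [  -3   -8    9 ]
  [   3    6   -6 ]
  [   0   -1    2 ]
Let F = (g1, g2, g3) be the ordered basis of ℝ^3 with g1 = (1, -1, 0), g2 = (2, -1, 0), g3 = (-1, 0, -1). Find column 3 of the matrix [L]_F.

Compute L(g3) = A g3 = (-6, 3, -2) in standard coordinates.
Then write this in F-coordinates: solve for y in y_1 g1 + ... + y_3 g3 = (-6, 3, -2).
This gives y = (-2, -1, 2), which is column 3 of [L]_F.

(-2, -1, 2)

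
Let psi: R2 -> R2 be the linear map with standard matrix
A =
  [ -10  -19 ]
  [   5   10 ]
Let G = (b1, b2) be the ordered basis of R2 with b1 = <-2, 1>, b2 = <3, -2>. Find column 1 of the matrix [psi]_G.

Compute psi(b1) = A b1 = <1, 0> in standard coordinates.
Then write this in G-coordinates: solve for y in y_1 b1 + y_2 b2 = <1, 0>.
This gives y = <-2, -1>, which is column 1 of [psi]_G.

<-2, -1>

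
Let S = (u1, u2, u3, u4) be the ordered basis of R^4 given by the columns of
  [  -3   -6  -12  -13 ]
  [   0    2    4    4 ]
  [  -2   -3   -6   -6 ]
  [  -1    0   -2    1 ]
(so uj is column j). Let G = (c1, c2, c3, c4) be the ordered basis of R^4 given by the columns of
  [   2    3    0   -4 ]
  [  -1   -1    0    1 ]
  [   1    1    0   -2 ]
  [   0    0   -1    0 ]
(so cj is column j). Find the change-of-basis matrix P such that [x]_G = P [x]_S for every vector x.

[[1, -1, -2, -1], [1, 0, 0, -1], [1, 0, 2, -1], [2, 1, 2, 2]]

Let M have columns uj and N have columns cj. Then for every x, N [x]_G = x = M [x]_S, so P = N^(-1) M.
Since det N = -1, N^(-1) has integer entries; multiplying gives P = [[1, -1, -2, -1], [1, 0, 0, -1], [1, 0, 2, -1], [2, 1, 2, 2]].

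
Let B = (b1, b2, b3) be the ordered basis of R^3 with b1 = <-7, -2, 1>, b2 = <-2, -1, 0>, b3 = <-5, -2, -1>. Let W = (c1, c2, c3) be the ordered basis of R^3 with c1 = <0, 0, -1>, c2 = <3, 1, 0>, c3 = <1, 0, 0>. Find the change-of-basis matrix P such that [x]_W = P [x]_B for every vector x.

[[-1, 0, 1], [-2, -1, -2], [-1, 1, 1]]

Column j of P is [bj]_W, since P maps B-coordinates to W-coordinates.
Expressing b1 in W: b1 = -c1 - 2c2 - c3, so column 1 of P is <-1, -2, -1>.
Doing the same for each bj gives P = [[-1, 0, 1], [-2, -1, -2], [-1, 1, 1]].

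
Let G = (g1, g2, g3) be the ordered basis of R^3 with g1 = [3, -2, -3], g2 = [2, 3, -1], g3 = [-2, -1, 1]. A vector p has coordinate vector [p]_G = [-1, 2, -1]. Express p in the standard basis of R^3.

[3, 9, 0]

The coordinates say p = -g1 + 2g2 - g3; adding the scaled basis vectors gives [3, 9, 0].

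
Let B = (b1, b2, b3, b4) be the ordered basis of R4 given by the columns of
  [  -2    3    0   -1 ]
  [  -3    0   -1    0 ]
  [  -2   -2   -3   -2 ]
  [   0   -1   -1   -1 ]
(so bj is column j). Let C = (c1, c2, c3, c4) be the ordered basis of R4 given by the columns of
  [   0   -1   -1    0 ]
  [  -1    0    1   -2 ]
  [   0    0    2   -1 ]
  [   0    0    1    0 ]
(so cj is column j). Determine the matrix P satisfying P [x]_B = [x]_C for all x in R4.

[[-1, -1, -2, -1], [2, -2, 1, 2], [0, -1, -1, -1], [2, 0, 1, 0]]

Let M have columns bj and N have columns cj. Then for every x, N [x]_C = x = M [x]_B, so P = N^(-1) M.
Since det N = -1, N^(-1) has integer entries; multiplying gives P = [[-1, -1, -2, -1], [2, -2, 1, 2], [0, -1, -1, -1], [2, 0, 1, 0]].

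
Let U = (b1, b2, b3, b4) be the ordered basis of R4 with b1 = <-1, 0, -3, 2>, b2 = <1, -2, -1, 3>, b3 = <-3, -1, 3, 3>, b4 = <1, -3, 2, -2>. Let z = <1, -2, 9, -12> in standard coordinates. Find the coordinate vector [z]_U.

<-1, -2, 0, 2>

[z]_U is the unique c with M c = z, where M has columns b1, ..., b4.
Solving this 4x4 system gives c = (-1, -2, 0, 2).
Check: -b1 - 2b2 + 0·b3 + 2b4 = <1, -2, 9, -12>.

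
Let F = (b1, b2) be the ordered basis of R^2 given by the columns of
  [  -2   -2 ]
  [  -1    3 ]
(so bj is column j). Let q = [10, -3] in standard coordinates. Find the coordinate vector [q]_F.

We seek scalars with c_1 b1 + c_2 b2 = q; equivalently solve M c = q where the columns of M are b1, b2.
System: -2c_1 - 2c_2 = 10, -c_1 + 3c_2 = -3; solving gives c_1 = -3, c_2 = -2.
Check: -3b1 - 2b2 = [10, -3].

[-3, -2]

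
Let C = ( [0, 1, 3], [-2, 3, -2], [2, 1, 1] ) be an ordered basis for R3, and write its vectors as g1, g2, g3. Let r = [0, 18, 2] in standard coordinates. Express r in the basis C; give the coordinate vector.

Write r = c_1 g1 + ... + c_3 g3 and solve for the c_i.
Solving this 3x3 system gives c = (2, 4, 4).
Check: 2g1 + 4g2 + 4g3 = [0, 18, 2].

[2, 4, 4]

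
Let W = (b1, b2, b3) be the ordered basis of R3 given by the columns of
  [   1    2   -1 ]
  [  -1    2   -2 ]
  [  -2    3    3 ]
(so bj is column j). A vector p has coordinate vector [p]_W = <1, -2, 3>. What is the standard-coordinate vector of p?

p = M [p]_W, where M has columns b1, ..., b3.
Carrying out the matrix-vector product, p = <-6, -11, 1>.

<-6, -11, 1>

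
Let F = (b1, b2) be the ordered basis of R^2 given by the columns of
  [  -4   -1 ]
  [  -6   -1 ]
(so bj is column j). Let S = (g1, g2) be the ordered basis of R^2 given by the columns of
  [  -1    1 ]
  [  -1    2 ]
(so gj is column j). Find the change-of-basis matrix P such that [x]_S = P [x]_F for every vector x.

Column j of P is [bj]_S, since P maps F-coordinates to S-coordinates.
Expressing b1 in S: b1 = 2g1 - 2g2, so column 1 of P is <2, -2>.
Doing the same for each bj gives P = [[2, 1], [-2, 0]].

[[2, 1], [-2, 0]]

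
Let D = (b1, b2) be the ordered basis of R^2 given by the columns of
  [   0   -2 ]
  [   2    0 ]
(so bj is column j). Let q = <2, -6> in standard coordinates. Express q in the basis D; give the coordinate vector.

Write q = c_1 b1 + c_2 b2 and solve for the c_i.
System: 0c_1 - 2c_2 = 2, 2c_1 + 0c_2 = -6; solving gives c_1 = -3, c_2 = -1.
Check: -3b1 - b2 = <2, -6>.

<-3, -1>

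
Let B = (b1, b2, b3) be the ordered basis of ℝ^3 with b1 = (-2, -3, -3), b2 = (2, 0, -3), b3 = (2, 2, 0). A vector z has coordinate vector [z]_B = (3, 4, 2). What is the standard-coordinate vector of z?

(6, -5, -21)

The coordinates say z = 3b1 + 4b2 + 2b3; adding the scaled basis vectors gives (6, -5, -21).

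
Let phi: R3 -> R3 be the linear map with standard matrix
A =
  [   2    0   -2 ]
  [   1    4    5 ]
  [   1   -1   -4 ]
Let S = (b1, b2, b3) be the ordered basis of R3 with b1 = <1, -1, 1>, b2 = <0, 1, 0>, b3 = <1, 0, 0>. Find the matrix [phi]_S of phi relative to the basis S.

[[-2, -1, 1], [0, 3, 2], [2, 1, 1]]

The j-th column of [phi]_S is [phi(bj)]_S.
phi(b1) = A b1 = <0, 2, -2> = -2b1 + 0·b2 + 2b3, so column 1 is <-2, 0, 2>.
Repeating for b2, b3 and assembling the columns gives [[-2, -1, 1], [0, 3, 2], [2, 1, 1]].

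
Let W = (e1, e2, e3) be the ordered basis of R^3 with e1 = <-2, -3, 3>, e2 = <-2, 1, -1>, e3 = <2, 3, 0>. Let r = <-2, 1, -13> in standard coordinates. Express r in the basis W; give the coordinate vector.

We seek scalars with c_1 e1 + ... + c_3 e3 = r; equivalently solve M c = r where the columns of M are e1, ..., e3.
Solving this 3x3 system gives c = (-4, 1, -4).
Check: -4e1 + e2 - 4e3 = <-2, 1, -13>.

<-4, 1, -4>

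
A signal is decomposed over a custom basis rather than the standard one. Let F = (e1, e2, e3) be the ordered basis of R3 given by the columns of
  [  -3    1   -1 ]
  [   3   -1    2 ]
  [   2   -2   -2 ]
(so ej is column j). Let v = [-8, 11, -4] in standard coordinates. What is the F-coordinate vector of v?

[2, 1, 3]

Write v = c_1 e1 + ... + c_3 e3 and solve for the c_i.
Row-reducing the augmented matrix [M | v] gives c = (2, 1, 3).
Check: 2e1 + e2 + 3e3 = [-8, 11, -4].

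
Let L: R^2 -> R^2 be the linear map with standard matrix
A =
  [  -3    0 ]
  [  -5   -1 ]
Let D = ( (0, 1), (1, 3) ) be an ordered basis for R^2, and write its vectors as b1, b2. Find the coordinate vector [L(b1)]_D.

(-1, 0)

Compute L(b1) = A b1 = (0, -1) in standard coordinates.
Then write this in D-coordinates: solve for y in y_1 b1 + y_2 b2 = (0, -1).
This gives y = (-1, 0), which is column 1 of [L]_D.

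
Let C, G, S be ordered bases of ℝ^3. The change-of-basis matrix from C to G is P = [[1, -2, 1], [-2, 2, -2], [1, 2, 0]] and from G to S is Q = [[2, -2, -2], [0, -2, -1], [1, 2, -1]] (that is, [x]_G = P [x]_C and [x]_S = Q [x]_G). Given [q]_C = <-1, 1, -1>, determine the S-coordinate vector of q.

Composing the changes, [q]_S = Q P [q]_C.
Q P = [[4, -12, 6], [3, -6, 4], [-4, 0, -3]]; applying this to <-1, 1, -1> gives <-22, -13, 7>.

<-22, -13, 7>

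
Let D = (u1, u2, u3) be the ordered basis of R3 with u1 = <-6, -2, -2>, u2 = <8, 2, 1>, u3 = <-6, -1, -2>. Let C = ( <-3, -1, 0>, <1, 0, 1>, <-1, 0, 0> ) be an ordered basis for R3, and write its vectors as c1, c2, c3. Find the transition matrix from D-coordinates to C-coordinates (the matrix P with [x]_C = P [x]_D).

Column j of P is [uj]_C, since P maps D-coordinates to C-coordinates.
Expressing u1 in C: u1 = 2c1 - 2c2 - 2c3, so column 1 of P is <2, -2, -2>.
Doing the same for each uj gives P = [[2, -2, 1], [-2, 1, -2], [-2, -1, 1]].

[[2, -2, 1], [-2, 1, -2], [-2, -1, 1]]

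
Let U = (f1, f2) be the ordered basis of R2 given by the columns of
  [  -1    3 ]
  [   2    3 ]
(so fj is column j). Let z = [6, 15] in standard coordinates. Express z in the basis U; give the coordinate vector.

[3, 3]

We seek scalars with c_1 f1 + c_2 f2 = z; equivalently solve M c = z where the columns of M are f1, f2.
System: -c_1 + 3c_2 = 6, 2c_1 + 3c_2 = 15; solving gives c_1 = 3, c_2 = 3.
Check: 3f1 + 3f2 = [6, 15].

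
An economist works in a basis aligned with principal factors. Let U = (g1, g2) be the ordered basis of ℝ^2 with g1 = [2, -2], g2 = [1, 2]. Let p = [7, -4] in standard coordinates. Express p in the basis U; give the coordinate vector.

[p]_U is the unique c with M c = p, where M has columns g1, g2.
System: 2c_1 + c_2 = 7, -2c_1 + 2c_2 = -4; solving gives c_1 = 3, c_2 = 1.
Check: 3g1 + g2 = [7, -4].

[3, 1]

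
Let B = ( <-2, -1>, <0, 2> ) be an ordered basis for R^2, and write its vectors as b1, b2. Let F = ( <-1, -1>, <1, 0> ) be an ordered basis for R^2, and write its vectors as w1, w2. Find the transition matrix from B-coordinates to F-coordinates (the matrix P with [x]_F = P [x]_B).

[[1, -2], [-1, -2]]

Take x = bj: its B-coordinates are the j-th standard unit vector, so P e_j — column j of P — equals [bj]_F.
b1 = w1 - w2, giving column 1 = <1, -1>; repeating for each j gives P = [[1, -2], [-1, -2]].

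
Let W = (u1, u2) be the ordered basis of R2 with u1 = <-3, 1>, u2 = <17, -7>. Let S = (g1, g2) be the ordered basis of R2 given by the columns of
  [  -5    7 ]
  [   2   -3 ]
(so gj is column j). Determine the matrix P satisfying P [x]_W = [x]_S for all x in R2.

[[2, -2], [1, 1]]

Take x = uj: its W-coordinates are the j-th standard unit vector, so P e_j — column j of P — equals [uj]_S.
u1 = 2g1 + g2, giving column 1 = <2, 1>; repeating for each j gives P = [[2, -2], [1, 1]].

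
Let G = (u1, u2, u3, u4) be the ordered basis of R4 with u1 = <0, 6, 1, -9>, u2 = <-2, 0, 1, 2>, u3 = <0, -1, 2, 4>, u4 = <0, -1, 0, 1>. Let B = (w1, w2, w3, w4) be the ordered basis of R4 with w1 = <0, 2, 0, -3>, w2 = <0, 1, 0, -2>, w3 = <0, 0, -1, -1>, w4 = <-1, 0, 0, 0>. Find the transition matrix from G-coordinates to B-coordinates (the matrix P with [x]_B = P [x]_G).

[[2, 1, 0, -1], [2, -2, -1, 1], [-1, -1, -2, 0], [0, 2, 0, 0]]

Take x = uj: its G-coordinates are the j-th standard unit vector, so P e_j — column j of P — equals [uj]_B.
u1 = 2w1 + 2w2 - w3 + 0·w4, giving column 1 = <2, 2, -1, 0>; repeating for each j gives P = [[2, 1, 0, -1], [2, -2, -1, 1], [-1, -1, -2, 0], [0, 2, 0, 0]].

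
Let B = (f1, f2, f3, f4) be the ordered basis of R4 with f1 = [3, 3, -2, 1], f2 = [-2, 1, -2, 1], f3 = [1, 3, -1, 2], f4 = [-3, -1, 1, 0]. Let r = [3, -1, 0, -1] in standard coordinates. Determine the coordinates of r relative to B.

[-1, 0, 0, -2]

[r]_B is the unique c with M c = r, where M has columns f1, ..., f4.
Gaussian elimination on [M | r] yields c = (-1, 0, 0, -2).
Check: -f1 + 0·f2 + 0·f3 - 2f4 = [3, -1, 0, -1].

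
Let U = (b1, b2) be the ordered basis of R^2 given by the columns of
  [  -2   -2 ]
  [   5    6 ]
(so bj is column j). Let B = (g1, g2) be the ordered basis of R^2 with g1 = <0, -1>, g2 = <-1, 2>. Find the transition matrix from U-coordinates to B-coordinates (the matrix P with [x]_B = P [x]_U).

[[-1, -2], [2, 2]]

Let M have columns bj and N have columns gj. Then for every x, N [x]_B = x = M [x]_U, so P = N^(-1) M.
Since det N = -1, N^(-1) has integer entries; multiplying gives P = [[-1, -2], [2, 2]].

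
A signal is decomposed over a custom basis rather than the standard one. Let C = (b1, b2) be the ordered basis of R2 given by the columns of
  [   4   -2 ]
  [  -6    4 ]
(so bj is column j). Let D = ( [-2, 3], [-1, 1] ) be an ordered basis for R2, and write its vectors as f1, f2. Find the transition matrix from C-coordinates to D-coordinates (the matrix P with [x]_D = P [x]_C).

Let M have columns bj and N have columns fj. Then for every x, N [x]_D = x = M [x]_C, so P = N^(-1) M.
Since det N = 1, N^(-1) has integer entries; multiplying gives P = [[-2, 2], [0, -2]].

[[-2, 2], [0, -2]]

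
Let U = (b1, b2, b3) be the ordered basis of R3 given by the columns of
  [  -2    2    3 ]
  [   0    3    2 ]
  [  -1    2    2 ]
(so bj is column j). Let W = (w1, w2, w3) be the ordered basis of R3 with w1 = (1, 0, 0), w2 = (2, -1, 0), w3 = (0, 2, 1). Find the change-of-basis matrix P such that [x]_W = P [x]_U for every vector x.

Column j of P is [bj]_W, since P maps U-coordinates to W-coordinates.
Expressing b1 in W: b1 = 2w1 - 2w2 - w3, so column 1 of P is (2, -2, -1).
Doing the same for each bj gives P = [[2, 0, -1], [-2, 1, 2], [-1, 2, 2]].

[[2, 0, -1], [-2, 1, 2], [-1, 2, 2]]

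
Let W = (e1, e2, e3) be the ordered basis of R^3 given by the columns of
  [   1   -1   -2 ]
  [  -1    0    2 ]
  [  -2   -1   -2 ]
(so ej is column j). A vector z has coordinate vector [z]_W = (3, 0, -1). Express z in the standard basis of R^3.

By definition z = 3e1 + 0·e2 - e3.
Summing componentwise gives (5, -5, -4).

(5, -5, -4)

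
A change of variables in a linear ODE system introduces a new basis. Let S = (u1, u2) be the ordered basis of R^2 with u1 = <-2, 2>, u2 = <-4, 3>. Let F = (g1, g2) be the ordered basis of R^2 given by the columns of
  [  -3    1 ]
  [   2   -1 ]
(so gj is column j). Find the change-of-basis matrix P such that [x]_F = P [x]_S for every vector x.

[[0, 1], [-2, -1]]

Let M have columns uj and N have columns gj. Then for every x, N [x]_F = x = M [x]_S, so P = N^(-1) M.
Since det N = 1, N^(-1) has integer entries; multiplying gives P = [[0, 1], [-2, -1]].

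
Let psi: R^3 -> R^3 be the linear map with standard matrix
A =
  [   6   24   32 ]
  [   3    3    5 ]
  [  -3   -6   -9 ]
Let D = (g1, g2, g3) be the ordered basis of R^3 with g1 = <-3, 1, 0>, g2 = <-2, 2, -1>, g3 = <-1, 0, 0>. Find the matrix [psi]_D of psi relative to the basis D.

[[0, 1, 3], [-3, -3, -3], [0, -1, 3]]

Let P have columns g1, ..., g3. Then [psi]_D = P^(-1) A P.
Here det P = 1, so P^(-1) is integer; computing A P first and then P^(-1)(A P) gives [[0, 1, 3], [-3, -3, -3], [0, -1, 3]].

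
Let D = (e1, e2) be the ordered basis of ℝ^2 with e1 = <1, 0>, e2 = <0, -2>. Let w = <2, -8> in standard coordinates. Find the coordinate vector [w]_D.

We seek scalars with c_1 e1 + c_2 e2 = w; equivalently solve M c = w where the columns of M are e1, e2.
System: c_1 + 0c_2 = 2, 0c_1 - 2c_2 = -8; solving gives c_1 = 2, c_2 = 4.
Check: 2e1 + 4e2 = <2, -8>.

<2, 4>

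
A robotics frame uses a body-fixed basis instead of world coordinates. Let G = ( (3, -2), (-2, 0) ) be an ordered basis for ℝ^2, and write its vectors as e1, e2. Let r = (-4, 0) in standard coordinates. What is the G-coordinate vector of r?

(0, 2)

We seek scalars with c_1 e1 + c_2 e2 = r; equivalently solve M c = r where the columns of M are e1, e2.
System: 3c_1 - 2c_2 = -4, -2c_1 + 0c_2 = 0; solving gives c_1 = 0, c_2 = 2.
Check: 0·e1 + 2e2 = (-4, 0).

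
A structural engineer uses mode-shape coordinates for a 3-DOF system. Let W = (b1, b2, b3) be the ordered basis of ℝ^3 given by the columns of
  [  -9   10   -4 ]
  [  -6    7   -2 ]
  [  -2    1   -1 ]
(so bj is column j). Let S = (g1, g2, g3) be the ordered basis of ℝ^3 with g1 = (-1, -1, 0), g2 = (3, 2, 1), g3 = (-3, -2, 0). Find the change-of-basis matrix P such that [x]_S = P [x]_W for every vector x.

Take x = bj: its W-coordinates are the j-th standard unit vector, so P e_j — column j of P — equals [bj]_S.
b1 = 0·g1 - 2g2 + g3, giving column 1 = (0, -2, 1); repeating for each j gives P = [[0, -1, -2], [-2, 1, -1], [1, -2, 1]].

[[0, -1, -2], [-2, 1, -1], [1, -2, 1]]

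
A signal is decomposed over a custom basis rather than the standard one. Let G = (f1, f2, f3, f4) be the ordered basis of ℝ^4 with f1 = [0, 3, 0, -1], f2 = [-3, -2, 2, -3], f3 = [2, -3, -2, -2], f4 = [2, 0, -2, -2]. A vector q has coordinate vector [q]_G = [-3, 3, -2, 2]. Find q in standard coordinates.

[-9, -9, 6, -6]

The coordinates say q = -3f1 + 3f2 - 2f3 + 2f4; adding the scaled basis vectors gives [-9, -9, 6, -6].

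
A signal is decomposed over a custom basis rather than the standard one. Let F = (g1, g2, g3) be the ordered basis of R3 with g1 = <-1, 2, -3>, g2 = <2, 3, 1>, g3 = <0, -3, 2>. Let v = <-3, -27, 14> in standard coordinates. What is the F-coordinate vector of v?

<-3, -3, 4>

[v]_F is the unique c with M c = v, where M has columns g1, ..., g3.
Gaussian elimination on [M | v] yields c = (-3, -3, 4).
Check: -3g1 - 3g2 + 4g3 = <-3, -27, 14>.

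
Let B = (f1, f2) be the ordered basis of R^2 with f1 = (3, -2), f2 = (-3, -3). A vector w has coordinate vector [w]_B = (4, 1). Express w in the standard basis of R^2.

By definition w = 4f1 + f2.
Summing componentwise gives (9, -11).

(9, -11)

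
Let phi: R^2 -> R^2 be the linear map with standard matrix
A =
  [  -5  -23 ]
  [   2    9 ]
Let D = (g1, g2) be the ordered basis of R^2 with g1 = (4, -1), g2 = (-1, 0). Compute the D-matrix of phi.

With P the matrix whose columns are g1, g2, [phi]_D = P^(-1) A P.
Column by column: phi(g1) = A g1 = (3, -1); its D-coordinates (1, 1) give column 1.
Continuing for each basis vector yields [phi]_D = [[1, 2], [1, 3]].

[[1, 2], [1, 3]]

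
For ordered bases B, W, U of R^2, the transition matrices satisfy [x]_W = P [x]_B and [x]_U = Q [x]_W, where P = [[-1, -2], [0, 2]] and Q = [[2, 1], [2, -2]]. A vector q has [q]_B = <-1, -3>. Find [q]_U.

<8, 26>

Apply P to get W-coordinates <7, -6>, then Q to get U-coordinates.
The result is [q]_U = <8, 26>.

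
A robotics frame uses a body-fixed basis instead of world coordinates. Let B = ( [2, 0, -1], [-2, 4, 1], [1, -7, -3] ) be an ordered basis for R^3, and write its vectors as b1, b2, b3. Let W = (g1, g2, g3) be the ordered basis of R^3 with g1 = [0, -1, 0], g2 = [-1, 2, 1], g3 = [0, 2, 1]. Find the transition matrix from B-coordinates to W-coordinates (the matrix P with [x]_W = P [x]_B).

Column j of P is [bj]_W, since P maps B-coordinates to W-coordinates.
Expressing b1 in W: b1 = -2g1 - 2g2 + g3, so column 1 of P is [-2, -2, 1].
Doing the same for each bj gives P = [[-2, -2, 1], [-2, 2, -1], [1, -1, -2]].

[[-2, -2, 1], [-2, 2, -1], [1, -1, -2]]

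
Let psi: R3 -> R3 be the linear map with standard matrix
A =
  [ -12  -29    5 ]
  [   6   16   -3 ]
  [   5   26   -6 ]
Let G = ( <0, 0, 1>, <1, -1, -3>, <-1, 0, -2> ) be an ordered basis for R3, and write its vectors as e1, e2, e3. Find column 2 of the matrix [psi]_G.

<-2, 1, -1>

Compute psi(e2) = A e2 = <2, -1, -3> in standard coordinates.
Then write this in G-coordinates: solve for y in y_1 e1 + ... + y_3 e3 = <2, -1, -3>.
This gives y = <-2, 1, -1>, which is column 2 of [psi]_G.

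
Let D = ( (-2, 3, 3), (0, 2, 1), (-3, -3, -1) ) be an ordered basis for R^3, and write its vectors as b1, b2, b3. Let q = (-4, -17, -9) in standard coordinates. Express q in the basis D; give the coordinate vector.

(-1, -4, 2)

We seek scalars with c_1 b1 + ... + c_3 b3 = q; equivalently solve M c = q where the columns of M are b1, ..., b3.
Solving this 3x3 system gives c = (-1, -4, 2).
Check: -b1 - 4b2 + 2b3 = (-4, -17, -9).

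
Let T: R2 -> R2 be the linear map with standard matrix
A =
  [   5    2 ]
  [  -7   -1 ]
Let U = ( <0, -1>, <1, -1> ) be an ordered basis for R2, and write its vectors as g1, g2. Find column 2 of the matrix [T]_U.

Compute T(g2) = A g2 = <3, -6> in standard coordinates.
Then write this in U-coordinates: solve for y in y_1 g1 + y_2 g2 = <3, -6>.
This gives y = <3, 3>, which is column 2 of [T]_U.

<3, 3>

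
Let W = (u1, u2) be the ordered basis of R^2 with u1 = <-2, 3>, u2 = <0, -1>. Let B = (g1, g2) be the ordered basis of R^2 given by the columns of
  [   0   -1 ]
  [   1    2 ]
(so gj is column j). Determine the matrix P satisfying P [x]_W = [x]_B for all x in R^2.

[[-1, -1], [2, 0]]

Take x = uj: its W-coordinates are the j-th standard unit vector, so P e_j — column j of P — equals [uj]_B.
u1 = -g1 + 2g2, giving column 1 = <-1, 2>; repeating for each j gives P = [[-1, -1], [2, 0]].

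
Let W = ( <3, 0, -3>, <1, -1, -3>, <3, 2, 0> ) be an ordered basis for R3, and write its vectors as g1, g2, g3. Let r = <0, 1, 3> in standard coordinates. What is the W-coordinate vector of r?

[r]_W is the unique c with M c = r, where M has columns g1, ..., g3.
Solving this 3x3 system gives c = (2, -3, -1).
Check: 2g1 - 3g2 - g3 = <0, 1, 3>.

<2, -3, -1>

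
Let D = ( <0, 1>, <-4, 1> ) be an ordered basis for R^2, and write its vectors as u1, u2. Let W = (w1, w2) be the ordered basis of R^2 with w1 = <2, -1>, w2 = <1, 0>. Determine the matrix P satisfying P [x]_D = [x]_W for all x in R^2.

Let M have columns uj and N have columns wj. Then for every x, N [x]_W = x = M [x]_D, so P = N^(-1) M.
Since det N = 1, N^(-1) has integer entries; multiplying gives P = [[-1, -1], [2, -2]].

[[-1, -1], [2, -2]]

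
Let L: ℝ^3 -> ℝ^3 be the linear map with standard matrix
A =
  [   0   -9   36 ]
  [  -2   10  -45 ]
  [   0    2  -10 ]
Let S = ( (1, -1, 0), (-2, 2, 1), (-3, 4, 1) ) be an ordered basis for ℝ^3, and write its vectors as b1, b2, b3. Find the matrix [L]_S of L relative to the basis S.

With P the matrix whose columns are b1, ..., b3, [L]_S = P^(-1) A P.
Column by column: L(b1) = A b1 = (9, -12, -2); its S-coordinates (2, 1, -3) give column 1.
Continuing for each basis vector yields [L]_S = [[2, 3, -3], [1, -3, -3], [-3, -3, 1]].

[[2, 3, -3], [1, -3, -3], [-3, -3, 1]]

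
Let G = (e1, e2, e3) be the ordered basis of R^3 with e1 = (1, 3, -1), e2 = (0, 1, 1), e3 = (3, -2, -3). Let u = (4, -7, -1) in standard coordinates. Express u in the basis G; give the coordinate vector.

We seek scalars with c_1 e1 + ... + c_3 e3 = u; equivalently solve M c = u where the columns of M are e1, ..., e3.
Gaussian elimination on [M | u] yields c = (-2, 3, 2).
Check: -2e1 + 3e2 + 2e3 = (4, -7, -1).

(-2, 3, 2)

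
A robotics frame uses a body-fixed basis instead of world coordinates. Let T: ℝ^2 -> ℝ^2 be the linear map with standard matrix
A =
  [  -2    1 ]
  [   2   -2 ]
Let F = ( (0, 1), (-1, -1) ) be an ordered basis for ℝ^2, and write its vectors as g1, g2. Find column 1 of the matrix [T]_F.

Compute T(g1) = A g1 = (1, -2) in standard coordinates.
Then write this in F-coordinates: solve for y in y_1 g1 + y_2 g2 = (1, -2).
This gives y = (-3, -1), which is column 1 of [T]_F.

(-3, -1)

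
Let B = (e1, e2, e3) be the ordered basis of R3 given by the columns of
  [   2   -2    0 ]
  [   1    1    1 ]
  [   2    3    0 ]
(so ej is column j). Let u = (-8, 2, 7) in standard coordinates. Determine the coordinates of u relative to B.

(-1, 3, 0)

We seek scalars with c_1 e1 + ... + c_3 e3 = u; equivalently solve M c = u where the columns of M are e1, ..., e3.
Gaussian elimination on [M | u] yields c = (-1, 3, 0).
Check: -e1 + 3e2 + 0·e3 = (-8, 2, 7).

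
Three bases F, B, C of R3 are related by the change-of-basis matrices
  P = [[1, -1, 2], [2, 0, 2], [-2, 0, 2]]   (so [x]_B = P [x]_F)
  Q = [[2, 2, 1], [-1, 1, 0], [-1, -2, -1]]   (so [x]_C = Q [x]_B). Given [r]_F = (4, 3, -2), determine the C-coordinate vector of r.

Composing the changes, [r]_C = Q P [r]_F.
Q P = [[4, -2, 10], [1, 1, 0], [-3, 1, -8]]; applying this to (4, 3, -2) gives (-10, 7, 7).

(-10, 7, 7)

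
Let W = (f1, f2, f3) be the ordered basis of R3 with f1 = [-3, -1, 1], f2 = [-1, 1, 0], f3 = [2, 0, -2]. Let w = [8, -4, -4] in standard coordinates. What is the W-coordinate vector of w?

We seek scalars with c_1 f1 + ... + c_3 f3 = w; equivalently solve M c = w where the columns of M are f1, ..., f3.
Solving this 3x3 system gives c = (0, -4, 2).
Check: 0·f1 - 4f2 + 2f3 = [8, -4, -4].

[0, -4, 2]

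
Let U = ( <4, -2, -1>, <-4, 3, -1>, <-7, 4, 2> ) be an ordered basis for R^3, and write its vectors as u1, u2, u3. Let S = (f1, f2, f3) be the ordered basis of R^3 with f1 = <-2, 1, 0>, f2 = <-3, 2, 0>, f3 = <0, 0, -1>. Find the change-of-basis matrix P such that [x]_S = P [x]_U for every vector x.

[[-2, -1, 2], [0, 2, 1], [1, 1, -2]]

Take x = uj: its U-coordinates are the j-th standard unit vector, so P e_j — column j of P — equals [uj]_S.
u1 = -2f1 + 0·f2 + f3, giving column 1 = <-2, 0, 1>; repeating for each j gives P = [[-2, -1, 2], [0, 2, 1], [1, 1, -2]].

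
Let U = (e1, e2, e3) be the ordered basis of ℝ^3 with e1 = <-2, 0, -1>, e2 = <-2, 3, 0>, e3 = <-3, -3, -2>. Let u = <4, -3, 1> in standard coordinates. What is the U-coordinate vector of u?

<-1, -1, 0>

We seek scalars with c_1 e1 + ... + c_3 e3 = u; equivalently solve M c = u where the columns of M are e1, ..., e3.
Row-reducing the augmented matrix [M | u] gives c = (-1, -1, 0).
Check: -e1 - e2 + 0·e3 = <4, -3, 1>.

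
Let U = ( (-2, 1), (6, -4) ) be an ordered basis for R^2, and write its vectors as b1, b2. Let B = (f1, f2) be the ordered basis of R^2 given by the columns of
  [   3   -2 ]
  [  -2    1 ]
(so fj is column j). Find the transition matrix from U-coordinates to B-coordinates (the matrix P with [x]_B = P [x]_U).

Column j of P is [bj]_B, since P maps U-coordinates to B-coordinates.
Expressing b1 in B: b1 = 0·f1 + f2, so column 1 of P is (0, 1).
Doing the same for each bj gives P = [[0, 2], [1, 0]].

[[0, 2], [1, 0]]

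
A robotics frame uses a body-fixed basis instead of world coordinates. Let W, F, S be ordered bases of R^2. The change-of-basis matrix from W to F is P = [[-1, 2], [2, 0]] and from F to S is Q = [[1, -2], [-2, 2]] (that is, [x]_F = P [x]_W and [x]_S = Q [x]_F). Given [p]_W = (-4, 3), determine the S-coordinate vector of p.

First [p]_F = P [p]_W = (10, -8).
Then [p]_S = Q [p]_F = (26, -36).

(26, -36)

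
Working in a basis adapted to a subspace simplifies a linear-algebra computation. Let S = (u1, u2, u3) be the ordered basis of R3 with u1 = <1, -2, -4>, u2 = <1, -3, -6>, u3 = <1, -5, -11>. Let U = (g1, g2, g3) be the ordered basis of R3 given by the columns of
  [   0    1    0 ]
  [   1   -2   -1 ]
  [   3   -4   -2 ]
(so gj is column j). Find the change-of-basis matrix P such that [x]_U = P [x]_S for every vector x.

[[0, 0, -1], [1, 1, 1], [0, 1, 2]]

Column j of P is [uj]_U, since P maps S-coordinates to U-coordinates.
Expressing u1 in U: u1 = 0·g1 + g2 + 0·g3, so column 1 of P is <0, 1, 0>.
Doing the same for each uj gives P = [[0, 0, -1], [1, 1, 1], [0, 1, 2]].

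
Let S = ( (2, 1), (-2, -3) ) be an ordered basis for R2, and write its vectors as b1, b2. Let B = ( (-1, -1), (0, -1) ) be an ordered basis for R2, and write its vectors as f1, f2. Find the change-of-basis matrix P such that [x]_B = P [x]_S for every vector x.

[[-2, 2], [1, 1]]

Column j of P is [bj]_B, since P maps S-coordinates to B-coordinates.
Expressing b1 in B: b1 = -2f1 + f2, so column 1 of P is (-2, 1).
Doing the same for each bj gives P = [[-2, 2], [1, 1]].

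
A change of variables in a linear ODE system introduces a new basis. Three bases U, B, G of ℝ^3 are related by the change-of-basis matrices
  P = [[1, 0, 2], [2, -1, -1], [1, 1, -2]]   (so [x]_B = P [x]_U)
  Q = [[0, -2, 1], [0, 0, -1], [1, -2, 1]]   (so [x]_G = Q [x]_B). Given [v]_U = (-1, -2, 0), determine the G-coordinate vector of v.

Composing the changes, [v]_G = Q P [v]_U.
Q P = [[-3, 3, 0], [-1, -1, 2], [-2, 3, 2]]; applying this to (-1, -2, 0) gives (-3, 3, -4).

(-3, 3, -4)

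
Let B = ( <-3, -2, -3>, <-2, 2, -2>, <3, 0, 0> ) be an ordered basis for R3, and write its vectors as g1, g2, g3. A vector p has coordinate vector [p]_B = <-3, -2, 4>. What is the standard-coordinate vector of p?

The coordinates say p = -3g1 - 2g2 + 4g3; adding the scaled basis vectors gives <25, 2, 13>.

<25, 2, 13>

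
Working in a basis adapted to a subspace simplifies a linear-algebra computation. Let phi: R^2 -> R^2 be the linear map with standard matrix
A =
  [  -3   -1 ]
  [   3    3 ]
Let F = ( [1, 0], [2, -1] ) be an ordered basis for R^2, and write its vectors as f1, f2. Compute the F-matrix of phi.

[[3, 1], [-3, -3]]

Let P have columns f1, f2. Then [phi]_F = P^(-1) A P.
Here det P = -1, so P^(-1) is integer; computing A P first and then P^(-1)(A P) gives [[3, 1], [-3, -3]].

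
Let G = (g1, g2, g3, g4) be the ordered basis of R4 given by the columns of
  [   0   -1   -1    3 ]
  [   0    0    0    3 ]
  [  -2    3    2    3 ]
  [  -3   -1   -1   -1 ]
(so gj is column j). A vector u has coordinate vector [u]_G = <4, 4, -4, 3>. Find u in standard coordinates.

<9, 9, 5, -15>

The coordinates say u = 4g1 + 4g2 - 4g3 + 3g4; adding the scaled basis vectors gives <9, 9, 5, -15>.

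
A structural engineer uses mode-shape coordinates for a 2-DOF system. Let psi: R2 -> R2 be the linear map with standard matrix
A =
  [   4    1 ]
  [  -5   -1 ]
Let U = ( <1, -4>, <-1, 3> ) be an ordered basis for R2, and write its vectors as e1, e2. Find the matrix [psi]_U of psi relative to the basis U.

The j-th column of [psi]_U is [psi(ej)]_U.
psi(e1) = A e1 = <0, -1> = e1 + e2, so column 1 is <1, 1>.
Repeating for e2 and assembling the columns gives [[1, 1], [1, 2]].

[[1, 1], [1, 2]]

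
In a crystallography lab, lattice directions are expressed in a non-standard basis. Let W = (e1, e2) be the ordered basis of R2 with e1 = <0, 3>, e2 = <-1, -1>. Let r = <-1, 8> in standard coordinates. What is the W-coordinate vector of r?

<3, 1>

We seek scalars with c_1 e1 + c_2 e2 = r; equivalently solve M c = r where the columns of M are e1, e2.
System: 0c_1 - c_2 = -1, 3c_1 - c_2 = 8; solving gives c_1 = 3, c_2 = 1.
Check: 3e1 + e2 = <-1, 8>.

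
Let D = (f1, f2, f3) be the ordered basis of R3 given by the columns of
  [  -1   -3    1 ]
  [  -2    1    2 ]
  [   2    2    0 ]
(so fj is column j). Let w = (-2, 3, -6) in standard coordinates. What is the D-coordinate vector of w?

[w]_D is the unique c with M c = w, where M has columns f1, ..., f3.
Gaussian elimination on [M | w] yields c = (-4, 1, -3).
Check: -4f1 + f2 - 3f3 = (-2, 3, -6).

(-4, 1, -3)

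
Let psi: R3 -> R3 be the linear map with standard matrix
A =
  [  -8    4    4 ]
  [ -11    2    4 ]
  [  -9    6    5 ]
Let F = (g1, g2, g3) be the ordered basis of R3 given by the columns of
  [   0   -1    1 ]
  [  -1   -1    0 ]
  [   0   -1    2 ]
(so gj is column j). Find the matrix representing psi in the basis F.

[[0, -3, 2], [2, -2, 1], [-2, -2, 1]]

Let P have columns g1, ..., g3. Then [psi]_F = P^(-1) A P.
Here det P = -1, so P^(-1) is integer; computing A P first and then P^(-1)(A P) gives [[0, -3, 2], [2, -2, 1], [-2, -2, 1]].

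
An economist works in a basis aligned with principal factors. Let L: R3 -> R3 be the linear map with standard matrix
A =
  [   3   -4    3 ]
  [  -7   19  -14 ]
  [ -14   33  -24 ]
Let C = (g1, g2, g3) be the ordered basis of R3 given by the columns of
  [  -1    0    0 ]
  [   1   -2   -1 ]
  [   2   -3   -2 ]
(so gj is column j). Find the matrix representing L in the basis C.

[[1, 1, 2], [3, -2, -3], [-3, 1, -1]]

With P the matrix whose columns are g1, ..., g3, [L]_C = P^(-1) A P.
Column by column: L(g1) = A g1 = <-1, -2, -1>; its C-coordinates <1, 3, -3> give column 1.
Continuing for each basis vector yields [L]_C = [[1, 1, 2], [3, -2, -3], [-3, 1, -1]].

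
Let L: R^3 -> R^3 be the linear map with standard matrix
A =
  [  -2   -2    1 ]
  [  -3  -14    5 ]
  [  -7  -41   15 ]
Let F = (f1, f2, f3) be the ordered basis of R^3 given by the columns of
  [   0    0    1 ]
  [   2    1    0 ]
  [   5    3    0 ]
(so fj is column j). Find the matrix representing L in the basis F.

[[-2, -1, -2], [1, 3, 1], [1, 1, -2]]

Let P have columns f1, ..., f3. Then [L]_F = P^(-1) A P.
Here det P = 1, so P^(-1) is integer; computing A P first and then P^(-1)(A P) gives [[-2, -1, -2], [1, 3, 1], [1, 1, -2]].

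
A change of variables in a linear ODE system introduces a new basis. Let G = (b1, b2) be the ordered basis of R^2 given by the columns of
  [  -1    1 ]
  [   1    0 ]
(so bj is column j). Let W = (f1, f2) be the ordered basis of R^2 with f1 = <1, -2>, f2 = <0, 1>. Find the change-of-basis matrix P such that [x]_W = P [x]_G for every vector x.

Let M have columns bj and N have columns fj. Then for every x, N [x]_W = x = M [x]_G, so P = N^(-1) M.
Since det N = 1, N^(-1) has integer entries; multiplying gives P = [[-1, 1], [-1, 2]].

[[-1, 1], [-1, 2]]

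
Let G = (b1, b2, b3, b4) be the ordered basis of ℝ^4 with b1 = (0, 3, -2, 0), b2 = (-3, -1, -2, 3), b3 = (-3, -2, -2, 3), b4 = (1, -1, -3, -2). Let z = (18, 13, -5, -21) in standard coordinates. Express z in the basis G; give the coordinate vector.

(3, -3, -2, 3)

[z]_G is the unique c with M c = z, where M has columns b1, ..., b4.
Solving this 4x4 system gives c = (3, -3, -2, 3).
Check: 3b1 - 3b2 - 2b3 + 3b4 = (18, 13, -5, -21).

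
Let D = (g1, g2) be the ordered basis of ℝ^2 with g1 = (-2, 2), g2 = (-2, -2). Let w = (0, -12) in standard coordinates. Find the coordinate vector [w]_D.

[w]_D is the unique c with M c = w, where M has columns g1, g2.
System: -2c_1 - 2c_2 = 0, 2c_1 - 2c_2 = -12; solving gives c_1 = -3, c_2 = 3.
Check: -3g1 + 3g2 = (0, -12).

(-3, 3)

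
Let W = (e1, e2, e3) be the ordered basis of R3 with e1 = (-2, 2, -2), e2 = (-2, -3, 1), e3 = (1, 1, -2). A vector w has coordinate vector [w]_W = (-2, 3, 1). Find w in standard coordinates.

(-1, -12, 5)

w = M [w]_W, where M has columns e1, ..., e3.
Carrying out the matrix-vector product, w = (-1, -12, 5).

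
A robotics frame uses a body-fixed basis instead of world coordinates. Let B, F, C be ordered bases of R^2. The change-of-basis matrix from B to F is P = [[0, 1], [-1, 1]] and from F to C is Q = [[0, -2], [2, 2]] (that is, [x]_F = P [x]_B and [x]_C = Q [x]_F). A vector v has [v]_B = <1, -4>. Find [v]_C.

<10, -18>

First [v]_F = P [v]_B = <-4, -5>.
Then [v]_C = Q [v]_F = <10, -18>.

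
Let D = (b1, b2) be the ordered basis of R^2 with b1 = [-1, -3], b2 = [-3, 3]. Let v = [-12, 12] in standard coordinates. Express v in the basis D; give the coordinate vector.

[0, 4]

We seek scalars with c_1 b1 + c_2 b2 = v; equivalently solve M c = v where the columns of M are b1, b2.
System: -c_1 - 3c_2 = -12, -3c_1 + 3c_2 = 12; solving gives c_1 = 0, c_2 = 4.
Check: 0·b1 + 4b2 = [-12, 12].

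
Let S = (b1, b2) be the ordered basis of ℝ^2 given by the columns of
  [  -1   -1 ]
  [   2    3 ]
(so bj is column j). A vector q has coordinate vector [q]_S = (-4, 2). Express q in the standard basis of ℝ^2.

(2, -2)

The coordinates say q = -4b1 + 2b2; adding the scaled basis vectors gives (2, -2).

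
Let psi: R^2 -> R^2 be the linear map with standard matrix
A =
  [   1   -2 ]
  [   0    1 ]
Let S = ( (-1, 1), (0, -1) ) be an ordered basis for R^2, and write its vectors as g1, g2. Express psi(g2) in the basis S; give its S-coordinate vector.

Column 2 of [psi]_S is the S-coordinate vector of psi(g2).
In standard coordinates psi(g2) = A g2 = (2, -1).
Converting to S: (2, -1) = -2g1 - g2, so the coordinate vector is (-2, -1).

(-2, -1)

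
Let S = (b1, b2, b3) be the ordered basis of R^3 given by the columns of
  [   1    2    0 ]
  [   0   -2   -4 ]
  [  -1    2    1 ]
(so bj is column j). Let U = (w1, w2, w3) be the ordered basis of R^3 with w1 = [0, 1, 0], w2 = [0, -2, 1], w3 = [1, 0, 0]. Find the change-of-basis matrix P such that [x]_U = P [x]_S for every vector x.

Let M have columns bj and N have columns wj. Then for every x, N [x]_U = x = M [x]_S, so P = N^(-1) M.
Since det N = 1, N^(-1) has integer entries; multiplying gives P = [[-2, 2, -2], [-1, 2, 1], [1, 2, 0]].

[[-2, 2, -2], [-1, 2, 1], [1, 2, 0]]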